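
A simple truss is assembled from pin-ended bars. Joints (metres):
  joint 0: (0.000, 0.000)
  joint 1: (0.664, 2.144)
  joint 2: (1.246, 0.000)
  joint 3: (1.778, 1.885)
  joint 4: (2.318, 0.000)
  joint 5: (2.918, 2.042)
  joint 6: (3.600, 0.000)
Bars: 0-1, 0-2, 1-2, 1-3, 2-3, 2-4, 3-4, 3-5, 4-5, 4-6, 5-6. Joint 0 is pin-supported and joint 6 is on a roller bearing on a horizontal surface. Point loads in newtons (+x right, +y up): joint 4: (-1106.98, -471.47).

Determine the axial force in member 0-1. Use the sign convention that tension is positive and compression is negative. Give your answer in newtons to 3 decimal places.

-175.763

N=7 nodes, M=11 members, R=3 reactions → 2N=14, M+R=14
member 0 (0-1): L=2.2445, (cx,cy)=(0.2958,0.9552)
member 1 (0-2): L=1.2460, (cx,cy)=(1.0000,0.0000)
member 2 (1-2): L=2.2216, (cx,cy)=(0.2620,-0.9651)
member 3 (1-3): L=1.1437, (cx,cy)=(0.9740,-0.2265)
member 4 (2-3): L=1.9586, (cx,cy)=(0.2716,0.9624)
member 5 (2-4): L=1.0720, (cx,cy)=(1.0000,0.0000)
member 6 (3-4): L=1.9608, (cx,cy)=(0.2754,-0.9613)
member 7 (3-5): L=1.1508, (cx,cy)=(0.9906,0.1364)
member 8 (4-5): L=2.1283, (cx,cy)=(0.2819,0.9594)
member 9 (4-6): L=1.2820, (cx,cy)=(1.0000,0.0000)
member 10 (5-6): L=2.1529, (cx,cy)=(0.3168,-0.9485)
solve A·x = −loads:
  F[0-1] = -175.7632 N (compression)
  F[0-2] = -1054.9824 N (compression)
  F[1-2] = +199.0616 N (tension)
  F[1-3] = -106.9244 N (compression)
  F[2-3] = -199.6138 N (compression)
  F[2-4] = -948.6147 N (compression)
  F[3-4] = +146.1942 N (tension)
  F[3-5] = -200.5012 N (compression)
  F[4-5] = +344.9188 N (tension)
  F[4-6] = +101.3897 N (tension)
  F[5-6] = -320.0581 N (compression)
  Rx@0 = +1106.9800 N
  Ry@0 = +167.8957 N
  Ry@6 = +303.5743 N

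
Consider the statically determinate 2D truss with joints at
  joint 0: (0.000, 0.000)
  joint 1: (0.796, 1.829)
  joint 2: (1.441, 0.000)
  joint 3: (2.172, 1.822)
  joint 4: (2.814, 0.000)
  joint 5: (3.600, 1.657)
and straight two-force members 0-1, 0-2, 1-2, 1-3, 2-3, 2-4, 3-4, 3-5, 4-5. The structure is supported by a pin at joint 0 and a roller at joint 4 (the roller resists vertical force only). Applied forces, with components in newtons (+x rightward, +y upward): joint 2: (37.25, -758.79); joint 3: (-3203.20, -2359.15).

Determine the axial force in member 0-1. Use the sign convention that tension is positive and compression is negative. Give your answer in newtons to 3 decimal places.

N=6 nodes, M=9 members, R=3 reactions → 2N=12, M+R=12
member 0 (0-1): L=1.9947, (cx,cy)=(0.3991,0.9169)
member 1 (0-2): L=1.4410, (cx,cy)=(1.0000,0.0000)
member 2 (1-2): L=1.9394, (cx,cy)=(0.3326,-0.9431)
member 3 (1-3): L=1.3760, (cx,cy)=(1.0000,-0.0051)
member 4 (2-3): L=1.9632, (cx,cy)=(0.3724,0.9281)
member 5 (2-4): L=1.3730, (cx,cy)=(1.0000,0.0000)
member 6 (3-4): L=1.9318, (cx,cy)=(0.3323,-0.9432)
member 7 (3-5): L=1.4375, (cx,cy)=(0.9934,-0.1148)
member 8 (4-5): L=1.8340, (cx,cy)=(0.4286,0.9035)
solve A·x = −loads:
  F[0-1] = -3252.6632 N (compression)
  F[0-2] = -1867.9550 N (compression)
  F[1-2] = +3175.1720 N (tension)
  F[1-3] = -2354.0158 N (compression)
  F[2-3] = -2408.8601 N (compression)
  F[2-4] = +47.7401 N (tension)
  F[3-4] = -143.6516 N (compression)
  F[3-5] = +0.0000 N (tension)
  F[4-5] = -0.0000 N (compression)
  Rx@0 = +3165.9500 N
  Ry@0 = +2982.4532 N
  Ry@4 = +135.4868 N

-3252.663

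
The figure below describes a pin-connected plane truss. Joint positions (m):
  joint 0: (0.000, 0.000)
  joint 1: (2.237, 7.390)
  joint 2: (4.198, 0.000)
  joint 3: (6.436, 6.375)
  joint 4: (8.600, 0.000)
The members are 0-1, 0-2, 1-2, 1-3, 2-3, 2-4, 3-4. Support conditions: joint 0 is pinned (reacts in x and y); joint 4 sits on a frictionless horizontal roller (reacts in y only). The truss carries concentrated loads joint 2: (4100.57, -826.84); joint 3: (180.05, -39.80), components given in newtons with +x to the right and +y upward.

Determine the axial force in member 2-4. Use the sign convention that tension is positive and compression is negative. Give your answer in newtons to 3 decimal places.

N=5 nodes, M=7 members, R=3 reactions → 2N=10, M+R=10
member 0 (0-1): L=7.7212, (cx,cy)=(0.2897,0.9571)
member 1 (0-2): L=4.1980, (cx,cy)=(1.0000,0.0000)
member 2 (1-2): L=7.6458, (cx,cy)=(0.2565,-0.9665)
member 3 (1-3): L=4.3199, (cx,cy)=(0.9720,-0.2350)
member 4 (2-3): L=6.7564, (cx,cy)=(0.3312,0.9435)
member 5 (2-4): L=4.4020, (cx,cy)=(1.0000,0.0000)
member 6 (3-4): L=6.7323, (cx,cy)=(0.3214,-0.9469)
solve A·x = −loads:
  F[0-1] = -313.2075 N (compression)
  F[0-2] = +4371.3636 N (tension)
  F[1-2] = +355.6561 N (tension)
  F[1-3] = -187.2036 N (compression)
  F[2-3] = +511.9843 N (tension)
  F[2-4] = +192.4232 N (tension)
  F[3-4] = -598.6347 N (compression)
  Rx@0 = -4280.6200 N
  Ry@0 = +299.7742 N
  Ry@4 = +566.8658 N

192.423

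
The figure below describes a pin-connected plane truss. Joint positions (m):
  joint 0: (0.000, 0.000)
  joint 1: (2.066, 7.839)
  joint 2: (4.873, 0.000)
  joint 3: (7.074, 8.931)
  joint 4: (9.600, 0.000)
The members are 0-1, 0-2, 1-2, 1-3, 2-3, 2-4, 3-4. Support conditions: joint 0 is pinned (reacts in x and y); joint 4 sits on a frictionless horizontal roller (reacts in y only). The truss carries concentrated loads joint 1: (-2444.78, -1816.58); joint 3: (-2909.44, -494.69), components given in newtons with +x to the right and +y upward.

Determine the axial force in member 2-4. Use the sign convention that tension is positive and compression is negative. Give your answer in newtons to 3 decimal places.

N=5 nodes, M=7 members, R=3 reactions → 2N=10, M+R=10
member 0 (0-1): L=8.1067, (cx,cy)=(0.2549,0.9670)
member 1 (0-2): L=4.8730, (cx,cy)=(1.0000,0.0000)
member 2 (1-2): L=8.3264, (cx,cy)=(0.3371,-0.9415)
member 3 (1-3): L=5.1257, (cx,cy)=(0.9770,0.2130)
member 4 (2-3): L=9.1982, (cx,cy)=(0.2393,0.9709)
member 5 (2-4): L=4.7270, (cx,cy)=(1.0000,0.0000)
member 6 (3-4): L=9.2813, (cx,cy)=(0.2722,-0.9623)
solve A·x = −loads:
  F[0-1] = -6472.5278 N (compression)
  F[0-2] = -3704.6864 N (compression)
  F[1-2] = +4547.5488 N (tension)
  F[1-3] = -755.1595 N (compression)
  F[2-3] = -4409.4407 N (compression)
  F[2-4] = -1116.5017 N (compression)
  F[3-4] = +4102.3918 N (tension)
  Rx@0 = +5354.2200 N
  Ry@0 = +6258.8062 N
  Ry@4 = -3947.5362 N

-1116.502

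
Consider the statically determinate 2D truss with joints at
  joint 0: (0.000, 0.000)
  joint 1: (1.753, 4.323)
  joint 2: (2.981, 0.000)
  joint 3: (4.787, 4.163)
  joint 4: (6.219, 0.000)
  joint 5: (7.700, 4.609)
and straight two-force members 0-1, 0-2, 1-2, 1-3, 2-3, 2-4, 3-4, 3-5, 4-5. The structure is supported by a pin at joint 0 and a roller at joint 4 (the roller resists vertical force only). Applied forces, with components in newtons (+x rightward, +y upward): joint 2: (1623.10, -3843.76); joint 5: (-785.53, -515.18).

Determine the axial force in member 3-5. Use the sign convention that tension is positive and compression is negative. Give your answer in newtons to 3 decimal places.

-659.667

N=6 nodes, M=9 members, R=3 reactions → 2N=12, M+R=12
member 0 (0-1): L=4.6649, (cx,cy)=(0.3758,0.9267)
member 1 (0-2): L=2.9810, (cx,cy)=(1.0000,0.0000)
member 2 (1-2): L=4.4940, (cx,cy)=(0.2733,-0.9619)
member 3 (1-3): L=3.0382, (cx,cy)=(0.9986,-0.0527)
member 4 (2-3): L=4.5379, (cx,cy)=(0.3980,0.9174)
member 5 (2-4): L=3.2380, (cx,cy)=(1.0000,0.0000)
member 6 (3-4): L=4.4024, (cx,cy)=(0.3253,-0.9456)
member 7 (3-5): L=2.9469, (cx,cy)=(0.9885,0.1513)
member 8 (4-5): L=4.8411, (cx,cy)=(0.3059,0.9521)
solve A·x = −loads:
  F[0-1] = -2655.4077 N (compression)
  F[0-2] = +1835.4316 N (tension)
  F[1-2] = +2652.5819 N (tension)
  F[1-3] = -1725.0770 N (compression)
  F[2-3] = +1408.4799 N (tension)
  F[2-4] = +376.5999 N (tension)
  F[3-4] = -1568.0854 N (compression)
  F[3-5] = -659.6670 N (compression)
  F[4-5] = -436.2597 N (compression)
  Rx@0 = -837.5700 N
  Ry@0 = +2460.7849 N
  Ry@4 = +1898.1551 N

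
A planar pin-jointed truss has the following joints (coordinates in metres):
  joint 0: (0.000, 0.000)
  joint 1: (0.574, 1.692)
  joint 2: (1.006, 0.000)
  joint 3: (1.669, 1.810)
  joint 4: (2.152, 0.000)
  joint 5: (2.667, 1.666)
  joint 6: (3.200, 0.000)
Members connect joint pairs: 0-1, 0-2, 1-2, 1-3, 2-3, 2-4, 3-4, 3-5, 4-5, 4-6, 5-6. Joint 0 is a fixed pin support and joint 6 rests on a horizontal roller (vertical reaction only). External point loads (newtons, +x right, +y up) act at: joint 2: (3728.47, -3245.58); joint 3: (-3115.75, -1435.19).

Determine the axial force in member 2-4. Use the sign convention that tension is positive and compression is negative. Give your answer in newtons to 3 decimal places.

5.519

N=7 nodes, M=11 members, R=3 reactions → 2N=14, M+R=14
member 0 (0-1): L=1.7867, (cx,cy)=(0.3213,0.9470)
member 1 (0-2): L=1.0060, (cx,cy)=(1.0000,0.0000)
member 2 (1-2): L=1.7463, (cx,cy)=(0.2474,-0.9689)
member 3 (1-3): L=1.1013, (cx,cy)=(0.9942,0.1071)
member 4 (2-3): L=1.9276, (cx,cy)=(0.3439,0.9390)
member 5 (2-4): L=1.1460, (cx,cy)=(1.0000,0.0000)
member 6 (3-4): L=1.8733, (cx,cy)=(0.2578,-0.9662)
member 7 (3-5): L=1.0083, (cx,cy)=(0.9898,-0.1428)
member 8 (4-5): L=1.7438, (cx,cy)=(0.2953,0.9554)
member 9 (4-6): L=1.0480, (cx,cy)=(1.0000,0.0000)
member 10 (5-6): L=1.7492, (cx,cy)=(0.3047,-0.9524)
solve A·x = −loads:
  F[0-1] = -4935.8930 N (compression)
  F[0-2] = +2198.4274 N (tension)
  F[1-2] = +4523.3755 N (tension)
  F[1-3] = -2720.3740 N (compression)
  F[2-3] = -1211.0896 N (compression)
  F[2-4] = +5.5187 N (tension)
  F[3-4] = -6.1660 N (compression)
  F[3-5] = -3.9696 N (compression)
  F[4-5] = +6.2356 N (tension)
  F[4-6] = +2.0873 N (tension)
  F[5-6] = -6.8502 N (compression)
  Rx@0 = -612.7200 N
  Ry@0 = +4674.2456 N
  Ry@6 = +6.5244 N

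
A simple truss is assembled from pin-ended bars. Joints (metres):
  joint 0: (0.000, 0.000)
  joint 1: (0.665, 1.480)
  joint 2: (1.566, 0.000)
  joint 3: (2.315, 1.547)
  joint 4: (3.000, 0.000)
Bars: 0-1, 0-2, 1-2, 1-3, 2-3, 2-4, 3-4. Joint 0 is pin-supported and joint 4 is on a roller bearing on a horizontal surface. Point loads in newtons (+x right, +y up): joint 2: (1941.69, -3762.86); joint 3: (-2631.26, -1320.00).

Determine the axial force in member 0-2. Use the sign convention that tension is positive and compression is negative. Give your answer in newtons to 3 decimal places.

N=5 nodes, M=7 members, R=3 reactions → 2N=10, M+R=10
member 0 (0-1): L=1.6225, (cx,cy)=(0.4099,0.9122)
member 1 (0-2): L=1.5660, (cx,cy)=(1.0000,0.0000)
member 2 (1-2): L=1.7327, (cx,cy)=(0.5200,-0.8542)
member 3 (1-3): L=1.6514, (cx,cy)=(0.9992,0.0406)
member 4 (2-3): L=1.7188, (cx,cy)=(0.4358,0.9001)
member 5 (2-4): L=1.4340, (cx,cy)=(1.0000,0.0000)
member 6 (3-4): L=1.6919, (cx,cy)=(0.4049,-0.9144)
solve A·x = −loads:
  F[0-1] = -3789.8291 N (compression)
  F[0-2] = +863.6993 N (tension)
  F[1-2] = +3877.4183 N (tension)
  F[1-3] = -3572.4757 N (compression)
  F[2-3] = +500.9738 N (tension)
  F[2-4] = +719.9628 N (tension)
  F[3-4] = -1778.2272 N (compression)
  Rx@0 = +689.5700 N
  Ry@0 = +3456.9002 N
  Ry@4 = +1625.9598 N

863.699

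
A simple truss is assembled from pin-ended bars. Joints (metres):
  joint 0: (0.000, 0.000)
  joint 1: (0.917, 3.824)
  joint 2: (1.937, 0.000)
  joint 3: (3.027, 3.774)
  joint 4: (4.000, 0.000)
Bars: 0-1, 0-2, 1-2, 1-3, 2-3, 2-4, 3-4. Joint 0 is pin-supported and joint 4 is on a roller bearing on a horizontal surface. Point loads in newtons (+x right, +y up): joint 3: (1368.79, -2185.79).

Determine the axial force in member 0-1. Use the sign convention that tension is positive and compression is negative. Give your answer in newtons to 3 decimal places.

N=5 nodes, M=7 members, R=3 reactions → 2N=10, M+R=10
member 0 (0-1): L=3.9324, (cx,cy)=(0.2332,0.9724)
member 1 (0-2): L=1.9370, (cx,cy)=(1.0000,0.0000)
member 2 (1-2): L=3.9577, (cx,cy)=(0.2577,-0.9662)
member 3 (1-3): L=2.1106, (cx,cy)=(0.9997,-0.0237)
member 4 (2-3): L=3.9283, (cx,cy)=(0.2775,0.9607)
member 5 (2-4): L=2.0630, (cx,cy)=(1.0000,0.0000)
member 6 (3-4): L=3.8974, (cx,cy)=(0.2497,-0.9683)
solve A·x = −loads:
  F[0-1] = +781.2995 N (tension)
  F[0-2] = +1186.5986 N (tension)
  F[1-2] = -795.8219 N (compression)
  F[1-3] = +387.4037 N (tension)
  F[2-3] = +800.3661 N (tension)
  F[2-4] = +759.4118 N (tension)
  F[3-4] = -3041.8696 N (compression)
  Rx@0 = -1368.7900 N
  Ry@0 = -759.7599 N
  Ry@4 = +2945.5499 N

781.299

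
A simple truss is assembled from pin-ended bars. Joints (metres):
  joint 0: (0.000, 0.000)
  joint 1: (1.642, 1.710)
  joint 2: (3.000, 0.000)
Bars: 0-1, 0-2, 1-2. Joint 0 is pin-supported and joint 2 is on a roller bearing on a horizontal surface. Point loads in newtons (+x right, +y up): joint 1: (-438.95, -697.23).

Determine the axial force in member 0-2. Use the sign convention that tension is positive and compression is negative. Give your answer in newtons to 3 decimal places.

N=3 nodes, M=3 members, R=3 reactions → 2N=6, M+R=6
member 0 (0-1): L=2.3707, (cx,cy)=(0.6926,0.7213)
member 1 (0-2): L=3.0000, (cx,cy)=(1.0000,0.0000)
member 2 (1-2): L=2.1836, (cx,cy)=(0.6219,-0.7831)
solve A·x = −loads:
  F[0-1] = -784.4335 N (compression)
  F[0-2] = +104.3641 N (tension)
  F[1-2] = -167.8152 N (compression)
  Rx@0 = +438.9500 N
  Ry@0 = +565.8143 N
  Ry@2 = +131.4157 N

104.364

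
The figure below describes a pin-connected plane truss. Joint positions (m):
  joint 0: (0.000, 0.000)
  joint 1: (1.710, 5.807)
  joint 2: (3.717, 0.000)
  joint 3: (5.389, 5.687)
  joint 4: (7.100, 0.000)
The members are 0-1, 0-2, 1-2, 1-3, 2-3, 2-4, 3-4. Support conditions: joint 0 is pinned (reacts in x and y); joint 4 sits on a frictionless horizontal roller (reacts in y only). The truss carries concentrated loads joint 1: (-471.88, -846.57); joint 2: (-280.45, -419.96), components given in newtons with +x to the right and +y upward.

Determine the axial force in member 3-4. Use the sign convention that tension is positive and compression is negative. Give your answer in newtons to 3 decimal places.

N=5 nodes, M=7 members, R=3 reactions → 2N=10, M+R=10
member 0 (0-1): L=6.0535, (cx,cy)=(0.2825,0.9593)
member 1 (0-2): L=3.7170, (cx,cy)=(1.0000,0.0000)
member 2 (1-2): L=6.1440, (cx,cy)=(0.3267,-0.9451)
member 3 (1-3): L=3.6810, (cx,cy)=(0.9995,-0.0326)
member 4 (2-3): L=5.9277, (cx,cy)=(0.2821,0.9594)
member 5 (2-4): L=3.3830, (cx,cy)=(1.0000,0.0000)
member 6 (3-4): L=5.9388, (cx,cy)=(0.2881,-0.9576)
solve A·x = −loads:
  F[0-1] = -1280.8909 N (compression)
  F[0-2] = -390.5048 N (compression)
  F[1-2] = +405.1040 N (tension)
  F[1-3] = -22.2874 N (compression)
  F[2-3] = +38.6482 N (tension)
  F[2-4] = +11.3742 N (tension)
  F[3-4] = -39.4794 N (compression)
  Rx@0 = +752.3300 N
  Ry@0 = +1228.7245 N
  Ry@4 = +37.8055 N

-39.479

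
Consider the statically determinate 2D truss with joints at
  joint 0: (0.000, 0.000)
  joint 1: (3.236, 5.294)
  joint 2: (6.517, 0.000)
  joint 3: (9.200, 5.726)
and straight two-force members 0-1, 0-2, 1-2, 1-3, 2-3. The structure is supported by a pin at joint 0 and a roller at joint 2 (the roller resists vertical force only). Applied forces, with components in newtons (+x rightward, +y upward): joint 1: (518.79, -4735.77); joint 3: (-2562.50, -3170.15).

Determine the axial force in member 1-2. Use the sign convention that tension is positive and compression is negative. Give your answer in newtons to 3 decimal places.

N=4 nodes, M=5 members, R=3 reactions → 2N=8, M+R=8
member 0 (0-1): L=6.2047, (cx,cy)=(0.5215,0.8532)
member 1 (0-2): L=6.5170, (cx,cy)=(1.0000,0.0000)
member 2 (1-2): L=6.2283, (cx,cy)=(0.5268,-0.8500)
member 3 (1-3): L=5.9796, (cx,cy)=(0.9974,0.0722)
member 4 (2-3): L=6.3234, (cx,cy)=(0.4243,0.9055)
solve A·x = −loads:
  F[0-1] = -3409.5922 N (compression)
  F[0-2] = -265.4669 N (compression)
  F[1-2] = -2243.9856 N (compression)
  F[1-3] = -1117.8422 N (compression)
  F[2-3] = -3411.7183 N (compression)
  Rx@0 = +2043.7100 N
  Ry@0 = +2909.1529 N
  Ry@2 = +4996.7671 N

-2243.986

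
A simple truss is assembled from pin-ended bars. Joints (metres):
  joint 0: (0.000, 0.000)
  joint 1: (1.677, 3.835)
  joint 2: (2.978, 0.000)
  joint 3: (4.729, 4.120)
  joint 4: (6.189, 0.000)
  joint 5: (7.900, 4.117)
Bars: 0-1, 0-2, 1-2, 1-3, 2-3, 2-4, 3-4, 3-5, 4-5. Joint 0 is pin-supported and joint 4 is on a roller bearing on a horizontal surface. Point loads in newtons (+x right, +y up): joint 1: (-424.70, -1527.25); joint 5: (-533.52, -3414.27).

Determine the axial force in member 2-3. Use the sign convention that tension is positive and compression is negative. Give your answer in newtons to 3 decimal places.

N=6 nodes, M=9 members, R=3 reactions → 2N=12, M+R=12
member 0 (0-1): L=4.1856, (cx,cy)=(0.4007,0.9162)
member 1 (0-2): L=2.9780, (cx,cy)=(1.0000,0.0000)
member 2 (1-2): L=4.0497, (cx,cy)=(0.3213,-0.9470)
member 3 (1-3): L=3.0653, (cx,cy)=(0.9957,0.0930)
member 4 (2-3): L=4.4767, (cx,cy)=(0.3911,0.9203)
member 5 (2-4): L=3.2110, (cx,cy)=(1.0000,0.0000)
member 6 (3-4): L=4.3710, (cx,cy)=(0.3340,-0.9426)
member 7 (3-5): L=3.1710, (cx,cy)=(1.0000,-0.0009)
member 8 (4-5): L=4.4584, (cx,cy)=(0.3838,0.9234)
solve A·x = −loads:
  F[0-1] = -859.5942 N (compression)
  F[0-2] = -613.8185 N (compression)
  F[1-2] = -749.4103 N (compression)
  F[1-3] = +322.4514 N (tension)
  F[2-3] = +771.1190 N (tension)
  F[2-4] = -1156.1906 N (compression)
  F[3-4] = -785.6231 N (compression)
  F[3-5] = +885.0821 N (tension)
  F[4-5] = -3696.4785 N (compression)
  Rx@0 = +958.2200 N
  Ry@0 = +787.5848 N
  Ry@4 = +4153.9352 N

771.119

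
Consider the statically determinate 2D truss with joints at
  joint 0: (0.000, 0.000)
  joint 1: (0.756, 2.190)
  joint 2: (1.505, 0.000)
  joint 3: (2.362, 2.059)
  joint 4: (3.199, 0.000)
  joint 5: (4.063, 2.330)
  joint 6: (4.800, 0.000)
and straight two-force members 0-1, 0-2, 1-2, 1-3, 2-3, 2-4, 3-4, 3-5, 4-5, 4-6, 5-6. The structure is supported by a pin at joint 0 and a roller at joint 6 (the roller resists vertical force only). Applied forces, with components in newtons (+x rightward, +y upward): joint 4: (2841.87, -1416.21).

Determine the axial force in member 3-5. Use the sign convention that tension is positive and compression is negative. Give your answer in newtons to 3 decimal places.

-697.951

N=7 nodes, M=11 members, R=3 reactions → 2N=14, M+R=14
member 0 (0-1): L=2.3168, (cx,cy)=(0.3263,0.9453)
member 1 (0-2): L=1.5050, (cx,cy)=(1.0000,0.0000)
member 2 (1-2): L=2.3145, (cx,cy)=(0.3236,-0.9462)
member 3 (1-3): L=1.6113, (cx,cy)=(0.9967,-0.0813)
member 4 (2-3): L=2.2302, (cx,cy)=(0.3843,0.9232)
member 5 (2-4): L=1.6940, (cx,cy)=(1.0000,0.0000)
member 6 (3-4): L=2.2226, (cx,cy)=(0.3766,-0.9264)
member 7 (3-5): L=1.7225, (cx,cy)=(0.9875,0.1573)
member 8 (4-5): L=2.4850, (cx,cy)=(0.3477,0.9376)
member 9 (4-6): L=1.6010, (cx,cy)=(1.0000,0.0000)
member 10 (5-6): L=2.4438, (cx,cy)=(0.3016,-0.9534)
solve A·x = −loads:
  F[0-1] = -499.7182 N (compression)
  F[0-2] = +3004.9330 N (tension)
  F[1-2] = +528.0151 N (tension)
  F[1-3] = -335.0411 N (compression)
  F[2-3] = -541.1517 N (compression)
  F[2-4] = +3383.7477 N (tension)
  F[3-4] = +391.3647 N (tension)
  F[3-5] = -697.9514 N (compression)
  F[4-5] = +1123.7649 N (tension)
  F[4-6] = +298.5467 N (tension)
  F[5-6] = -989.9361 N (compression)
  Rx@0 = -2841.8700 N
  Ry@0 = +472.3650 N
  Ry@6 = +943.8450 N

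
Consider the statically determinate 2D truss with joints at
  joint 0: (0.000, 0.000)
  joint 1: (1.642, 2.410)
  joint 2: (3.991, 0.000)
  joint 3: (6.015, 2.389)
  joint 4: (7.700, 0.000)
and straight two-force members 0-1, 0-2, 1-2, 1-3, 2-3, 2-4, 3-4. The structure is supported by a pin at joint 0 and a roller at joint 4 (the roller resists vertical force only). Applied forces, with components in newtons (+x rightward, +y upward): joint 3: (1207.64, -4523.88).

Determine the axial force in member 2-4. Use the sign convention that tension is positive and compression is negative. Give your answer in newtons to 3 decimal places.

N=5 nodes, M=7 members, R=3 reactions → 2N=10, M+R=10
member 0 (0-1): L=2.9162, (cx,cy)=(0.5631,0.8264)
member 1 (0-2): L=3.9910, (cx,cy)=(1.0000,0.0000)
member 2 (1-2): L=3.3654, (cx,cy)=(0.6980,-0.7161)
member 3 (1-3): L=4.3731, (cx,cy)=(1.0000,-0.0048)
member 4 (2-3): L=3.1311, (cx,cy)=(0.6464,0.7630)
member 5 (2-4): L=3.7090, (cx,cy)=(1.0000,0.0000)
member 6 (3-4): L=2.9234, (cx,cy)=(0.5764,-0.8172)
solve A·x = −loads:
  F[0-1] = -744.5208 N (compression)
  F[0-2] = +1626.8500 N (tension)
  F[1-2] = +866.0661 N (tension)
  F[1-3] = -1023.7237 N (compression)
  F[2-3] = -812.8585 N (compression)
  F[2-4] = +2756.7955 N (tension)
  F[3-4] = -4782.9954 N (compression)
  Rx@0 = -1207.6400 N
  Ry@0 = +615.2839 N
  Ry@4 = +3908.5961 N

2756.796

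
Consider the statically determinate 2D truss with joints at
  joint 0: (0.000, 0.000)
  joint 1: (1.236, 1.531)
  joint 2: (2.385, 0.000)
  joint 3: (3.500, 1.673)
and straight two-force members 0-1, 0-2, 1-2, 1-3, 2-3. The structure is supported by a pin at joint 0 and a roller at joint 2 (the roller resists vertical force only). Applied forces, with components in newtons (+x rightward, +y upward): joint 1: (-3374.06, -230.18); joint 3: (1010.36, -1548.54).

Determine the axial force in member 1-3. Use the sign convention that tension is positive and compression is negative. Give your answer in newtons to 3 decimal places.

N=4 nodes, M=5 members, R=3 reactions → 2N=8, M+R=8
member 0 (0-1): L=1.9677, (cx,cy)=(0.6282,0.7781)
member 1 (0-2): L=2.3850, (cx,cy)=(1.0000,0.0000)
member 2 (1-2): L=1.9142, (cx,cy)=(0.6003,-0.7998)
member 3 (1-3): L=2.2684, (cx,cy)=(0.9980,0.0626)
member 4 (2-3): L=2.0105, (cx,cy)=(0.5546,0.8321)
solve A·x = −loads:
  F[0-1] = -1084.8597 N (compression)
  F[0-2] = -1682.2349 N (compression)
  F[1-2] = +934.7482 N (tension)
  F[1-3] = +2135.7001 N (tension)
  F[2-3] = -2021.6032 N (compression)
  Rx@0 = +2363.7000 N
  Ry@0 = +844.1125 N
  Ry@2 = +934.6075 N

2135.700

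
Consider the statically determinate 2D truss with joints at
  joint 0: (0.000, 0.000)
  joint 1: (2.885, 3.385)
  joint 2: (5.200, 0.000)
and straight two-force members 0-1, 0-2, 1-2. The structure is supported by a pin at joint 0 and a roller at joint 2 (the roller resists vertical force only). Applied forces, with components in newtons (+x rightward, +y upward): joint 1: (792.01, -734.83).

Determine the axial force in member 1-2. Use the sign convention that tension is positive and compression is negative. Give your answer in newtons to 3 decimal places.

N=3 nodes, M=3 members, R=3 reactions → 2N=6, M+R=6
member 0 (0-1): L=4.4476, (cx,cy)=(0.6487,0.7611)
member 1 (0-2): L=5.2000, (cx,cy)=(1.0000,0.0000)
member 2 (1-2): L=4.1009, (cx,cy)=(0.5645,-0.8254)
solve A·x = −loads:
  F[0-1] = +247.5793 N (tension)
  F[0-2] = +631.4153 N (tension)
  F[1-2] = -1118.5211 N (compression)
  Rx@0 = -792.0100 N
  Ry@0 = -188.4274 N
  Ry@2 = +923.2574 N

-1118.521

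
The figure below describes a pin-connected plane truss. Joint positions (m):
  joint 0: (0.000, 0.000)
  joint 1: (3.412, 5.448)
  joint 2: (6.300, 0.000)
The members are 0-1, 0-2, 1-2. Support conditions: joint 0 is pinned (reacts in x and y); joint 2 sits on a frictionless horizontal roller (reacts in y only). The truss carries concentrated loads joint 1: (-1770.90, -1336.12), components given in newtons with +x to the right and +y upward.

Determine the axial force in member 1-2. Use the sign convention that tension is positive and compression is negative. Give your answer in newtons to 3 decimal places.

N=3 nodes, M=3 members, R=3 reactions → 2N=6, M+R=6
member 0 (0-1): L=6.4283, (cx,cy)=(0.5308,0.8475)
member 1 (0-2): L=6.3000, (cx,cy)=(1.0000,0.0000)
member 2 (1-2): L=6.1661, (cx,cy)=(0.4684,-0.8835)
solve A·x = −loads:
  F[0-1] = -2529.6515 N (compression)
  F[0-2] = -428.2071 N (compression)
  F[1-2] = +914.2603 N (tension)
  Rx@0 = +1770.9000 N
  Ry@0 = +2143.9012 N
  Ry@2 = -807.7812 N

914.260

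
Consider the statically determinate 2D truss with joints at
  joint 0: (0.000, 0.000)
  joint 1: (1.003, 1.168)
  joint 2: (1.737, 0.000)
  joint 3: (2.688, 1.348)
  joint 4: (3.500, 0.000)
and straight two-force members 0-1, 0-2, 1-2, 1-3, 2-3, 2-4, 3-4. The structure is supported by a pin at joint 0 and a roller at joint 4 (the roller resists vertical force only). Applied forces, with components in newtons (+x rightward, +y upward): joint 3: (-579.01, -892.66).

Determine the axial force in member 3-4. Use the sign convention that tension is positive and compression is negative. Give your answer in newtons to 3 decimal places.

N=5 nodes, M=7 members, R=3 reactions → 2N=10, M+R=10
member 0 (0-1): L=1.5396, (cx,cy)=(0.6515,0.7587)
member 1 (0-2): L=1.7370, (cx,cy)=(1.0000,0.0000)
member 2 (1-2): L=1.3795, (cx,cy)=(0.5321,-0.8467)
member 3 (1-3): L=1.6946, (cx,cy)=(0.9943,0.1062)
member 4 (2-3): L=1.6497, (cx,cy)=(0.5765,0.8171)
member 5 (2-4): L=1.7630, (cx,cy)=(1.0000,0.0000)
member 6 (3-4): L=1.5737, (cx,cy)=(0.5160,-0.8566)
solve A·x = −loads:
  F[0-1] = -566.9187 N (compression)
  F[0-2] = -209.6701 N (compression)
  F[1-2] = +432.3520 N (tension)
  F[1-3] = -602.7971 N (compression)
  F[2-3] = -447.9999 N (compression)
  F[2-4] = +278.6349 N (tension)
  F[3-4] = -540.0003 N (compression)
  Rx@0 = +579.0100 N
  Ry@0 = +430.0987 N
  Ry@4 = +462.5613 N

-540.000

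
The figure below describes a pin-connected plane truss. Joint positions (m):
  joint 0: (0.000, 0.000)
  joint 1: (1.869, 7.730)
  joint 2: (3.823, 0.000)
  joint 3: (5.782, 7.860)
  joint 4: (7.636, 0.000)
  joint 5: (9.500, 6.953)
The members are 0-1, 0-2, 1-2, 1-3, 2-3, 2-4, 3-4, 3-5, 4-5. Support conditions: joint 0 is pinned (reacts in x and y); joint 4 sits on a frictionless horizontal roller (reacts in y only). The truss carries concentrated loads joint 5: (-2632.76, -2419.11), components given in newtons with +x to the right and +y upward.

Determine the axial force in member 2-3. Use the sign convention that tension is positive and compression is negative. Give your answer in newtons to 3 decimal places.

-1831.684

N=6 nodes, M=9 members, R=3 reactions → 2N=12, M+R=12
member 0 (0-1): L=7.9527, (cx,cy)=(0.2350,0.9720)
member 1 (0-2): L=3.8230, (cx,cy)=(1.0000,0.0000)
member 2 (1-2): L=7.9731, (cx,cy)=(0.2451,-0.9695)
member 3 (1-3): L=3.9152, (cx,cy)=(0.9994,0.0332)
member 4 (2-3): L=8.1004, (cx,cy)=(0.2418,0.9703)
member 5 (2-4): L=3.8130, (cx,cy)=(1.0000,0.0000)
member 6 (3-4): L=8.0757, (cx,cy)=(0.2296,-0.9733)
member 7 (3-5): L=3.8270, (cx,cy)=(0.9715,-0.2370)
member 8 (4-5): L=7.1985, (cx,cy)=(0.2589,0.9659)
solve A·x = −loads:
  F[0-1] = -1858.8135 N (compression)
  F[0-2] = -2195.9140 N (compression)
  F[1-2] = +1833.2175 N (tension)
  F[1-3] = -886.6065 N (compression)
  F[2-3] = -1831.6837 N (compression)
  F[2-4] = -1303.6708 N (compression)
  F[3-4] = +2323.1391 N (tension)
  F[3-5] = -1917.0465 N (compression)
  F[4-5] = -2974.9125 N (compression)
  Rx@0 = +2632.7600 N
  Ry@0 = +1806.7521 N
  Ry@4 = +612.3579 N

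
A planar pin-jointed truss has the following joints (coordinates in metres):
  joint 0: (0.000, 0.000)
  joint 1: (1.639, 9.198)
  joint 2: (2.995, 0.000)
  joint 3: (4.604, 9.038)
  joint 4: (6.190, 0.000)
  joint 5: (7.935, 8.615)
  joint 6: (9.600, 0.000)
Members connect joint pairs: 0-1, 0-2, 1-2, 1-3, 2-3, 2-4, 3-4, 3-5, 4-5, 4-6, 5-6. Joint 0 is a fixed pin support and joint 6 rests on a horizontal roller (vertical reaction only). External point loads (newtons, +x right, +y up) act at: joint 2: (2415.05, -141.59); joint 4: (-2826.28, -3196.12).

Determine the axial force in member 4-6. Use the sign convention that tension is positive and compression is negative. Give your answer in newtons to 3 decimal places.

406.829

N=7 nodes, M=11 members, R=3 reactions → 2N=14, M+R=14
member 0 (0-1): L=9.3429, (cx,cy)=(0.1754,0.9845)
member 1 (0-2): L=2.9950, (cx,cy)=(1.0000,0.0000)
member 2 (1-2): L=9.2974, (cx,cy)=(0.1458,-0.9893)
member 3 (1-3): L=2.9693, (cx,cy)=(0.9985,-0.0539)
member 4 (2-3): L=9.1801, (cx,cy)=(0.1753,0.9845)
member 5 (2-4): L=3.1950, (cx,cy)=(1.0000,0.0000)
member 6 (3-4): L=9.1761, (cx,cy)=(0.1728,-0.9849)
member 7 (3-5): L=3.3578, (cx,cy)=(0.9920,-0.1260)
member 8 (4-5): L=8.7900, (cx,cy)=(0.1985,0.9801)
member 9 (4-6): L=3.4100, (cx,cy)=(1.0000,0.0000)
member 10 (5-6): L=8.7744, (cx,cy)=(0.1898,-0.9818)
solve A·x = −loads:
  F[0-1] = -1252.1228 N (compression)
  F[0-2] = -191.5731 N (compression)
  F[1-2] = +1268.0986 N (tension)
  F[1-3] = -405.1939 N (compression)
  F[2-3] = -1130.4479 N (compression)
  F[2-4] = -2223.5408 N (compression)
  F[3-4] = +1212.5184 N (tension)
  F[3-5] = -818.8348 N (compression)
  F[4-5] = +2042.5033 N (tension)
  F[4-6] = +406.8291 N (tension)
  F[5-6] = -2143.9577 N (compression)
  Rx@0 = +411.2300 N
  Ry@0 = +1232.7053 N
  Ry@6 = +2105.0047 N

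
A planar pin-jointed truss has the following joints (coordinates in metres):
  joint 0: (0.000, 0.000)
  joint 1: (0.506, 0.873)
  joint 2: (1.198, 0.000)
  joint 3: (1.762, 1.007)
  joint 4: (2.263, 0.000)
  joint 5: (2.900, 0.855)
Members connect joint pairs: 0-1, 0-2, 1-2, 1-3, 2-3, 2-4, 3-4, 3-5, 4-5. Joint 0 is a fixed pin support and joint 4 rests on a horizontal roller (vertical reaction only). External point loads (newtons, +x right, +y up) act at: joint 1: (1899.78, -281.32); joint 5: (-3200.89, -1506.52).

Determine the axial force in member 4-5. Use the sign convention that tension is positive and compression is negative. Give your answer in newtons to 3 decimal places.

N=6 nodes, M=9 members, R=3 reactions → 2N=12, M+R=12
member 0 (0-1): L=1.0090, (cx,cy)=(0.5015,0.8652)
member 1 (0-2): L=1.1980, (cx,cy)=(1.0000,0.0000)
member 2 (1-2): L=1.1140, (cx,cy)=(0.6212,-0.7837)
member 3 (1-3): L=1.2631, (cx,cy)=(0.9944,0.1061)
member 4 (2-3): L=1.1542, (cx,cy)=(0.4887,0.8725)
member 5 (2-4): L=1.0650, (cx,cy)=(1.0000,0.0000)
member 6 (3-4): L=1.1247, (cx,cy)=(0.4454,-0.8953)
member 7 (3-5): L=1.1481, (cx,cy)=(0.9912,-0.1324)
member 8 (4-5): L=1.0662, (cx,cy)=(0.5974,0.8019)
solve A·x = −loads:
  F[0-1] = -313.0293 N (compression)
  F[0-2] = -1144.1365 N (compression)
  F[1-2] = -270.5200 N (compression)
  F[1-3] = -1899.4289 N (compression)
  F[2-3] = +242.9826 N (tension)
  F[2-4] = -1430.9146 N (compression)
  F[3-4] = +270.2947 N (tension)
  F[3-5] = -1907.1619 N (compression)
  F[4-5] = -2193.5310 N (compression)
  Rx@0 = +1301.1100 N
  Ry@0 = +270.8259 N
  Ry@4 = +1517.0141 N

-2193.531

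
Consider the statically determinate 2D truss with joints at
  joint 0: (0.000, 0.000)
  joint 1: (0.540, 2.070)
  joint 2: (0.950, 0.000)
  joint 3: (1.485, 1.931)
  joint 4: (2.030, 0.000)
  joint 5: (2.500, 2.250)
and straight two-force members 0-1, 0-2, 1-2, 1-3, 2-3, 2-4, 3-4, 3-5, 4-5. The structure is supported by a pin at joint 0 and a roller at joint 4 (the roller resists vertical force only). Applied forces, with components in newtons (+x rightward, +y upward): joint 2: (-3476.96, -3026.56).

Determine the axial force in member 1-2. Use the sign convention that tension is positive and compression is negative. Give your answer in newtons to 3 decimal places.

N=6 nodes, M=9 members, R=3 reactions → 2N=12, M+R=12
member 0 (0-1): L=2.1393, (cx,cy)=(0.2524,0.9676)
member 1 (0-2): L=0.9500, (cx,cy)=(1.0000,0.0000)
member 2 (1-2): L=2.1102, (cx,cy)=(0.1943,-0.9809)
member 3 (1-3): L=0.9552, (cx,cy)=(0.9894,-0.1455)
member 4 (2-3): L=2.0037, (cx,cy)=(0.2670,0.9637)
member 5 (2-4): L=1.0800, (cx,cy)=(1.0000,0.0000)
member 6 (3-4): L=2.0064, (cx,cy)=(0.2716,-0.9624)
member 7 (3-5): L=1.0639, (cx,cy)=(0.9540,0.2998)
member 8 (4-5): L=2.2986, (cx,cy)=(0.2045,0.9789)
solve A·x = −loads:
  F[0-1] = -1664.0769 N (compression)
  F[0-2] = -3056.9106 N (compression)
  F[1-2] = +1755.6029 N (tension)
  F[1-3] = -769.3409 N (compression)
  F[2-3] = +1353.5515 N (tension)
  F[2-4] = +399.7524 N (tension)
  F[3-4] = -1471.7021 N (compression)
  F[3-5] = -0.0000 N (compression)
  F[4-5] = -0.0000 N (compression)
  Rx@0 = +3476.9600 N
  Ry@0 = +1610.1896 N
  Ry@4 = +1416.3704 N

1755.603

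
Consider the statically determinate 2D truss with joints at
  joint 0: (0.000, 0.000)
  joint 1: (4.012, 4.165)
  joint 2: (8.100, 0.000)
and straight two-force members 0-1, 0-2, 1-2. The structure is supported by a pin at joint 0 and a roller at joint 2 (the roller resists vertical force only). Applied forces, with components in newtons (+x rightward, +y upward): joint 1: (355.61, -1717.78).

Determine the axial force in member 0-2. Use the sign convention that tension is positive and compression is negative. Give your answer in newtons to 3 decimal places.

1014.575

N=3 nodes, M=3 members, R=3 reactions → 2N=6, M+R=6
member 0 (0-1): L=5.7830, (cx,cy)=(0.6938,0.7202)
member 1 (0-2): L=8.1000, (cx,cy)=(1.0000,0.0000)
member 2 (1-2): L=5.8360, (cx,cy)=(0.7005,-0.7137)
solve A·x = −loads:
  F[0-1] = -949.8530 N (compression)
  F[0-2] = +1014.5749 N (tension)
  F[1-2] = -1448.4016 N (compression)
  Rx@0 = -355.6100 N
  Ry@0 = +684.0949 N
  Ry@2 = +1033.6851 N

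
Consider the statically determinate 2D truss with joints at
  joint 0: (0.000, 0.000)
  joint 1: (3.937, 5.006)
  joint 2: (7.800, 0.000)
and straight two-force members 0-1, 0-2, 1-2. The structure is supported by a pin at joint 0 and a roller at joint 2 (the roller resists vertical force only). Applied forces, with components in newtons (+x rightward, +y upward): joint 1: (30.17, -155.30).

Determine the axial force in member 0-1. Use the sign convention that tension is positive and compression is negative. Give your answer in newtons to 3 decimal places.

N=3 nodes, M=3 members, R=3 reactions → 2N=6, M+R=6
member 0 (0-1): L=6.3687, (cx,cy)=(0.6182,0.7860)
member 1 (0-2): L=7.8000, (cx,cy)=(1.0000,0.0000)
member 2 (1-2): L=6.3232, (cx,cy)=(0.6109,-0.7917)
solve A·x = −loads:
  F[0-1] = -73.2160 N (compression)
  F[0-2] = +75.4308 N (tension)
  F[1-2] = -123.4698 N (compression)
  Rx@0 = -30.1700 N
  Ry@0 = +57.5504 N
  Ry@2 = +97.7496 N

-73.216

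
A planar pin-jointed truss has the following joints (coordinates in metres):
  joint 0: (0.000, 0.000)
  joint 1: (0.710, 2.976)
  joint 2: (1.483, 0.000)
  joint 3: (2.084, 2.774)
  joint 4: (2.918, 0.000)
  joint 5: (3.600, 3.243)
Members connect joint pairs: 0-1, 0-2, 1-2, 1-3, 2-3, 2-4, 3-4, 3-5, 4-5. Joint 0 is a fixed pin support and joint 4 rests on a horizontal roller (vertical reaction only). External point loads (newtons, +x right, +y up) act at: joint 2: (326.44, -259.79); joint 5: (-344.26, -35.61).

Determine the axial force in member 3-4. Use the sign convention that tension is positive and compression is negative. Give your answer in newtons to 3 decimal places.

N=6 nodes, M=9 members, R=3 reactions → 2N=12, M+R=12
member 0 (0-1): L=3.0595, (cx,cy)=(0.2321,0.9727)
member 1 (0-2): L=1.4830, (cx,cy)=(1.0000,0.0000)
member 2 (1-2): L=3.0748, (cx,cy)=(0.2514,-0.9679)
member 3 (1-3): L=1.3888, (cx,cy)=(0.9894,-0.1455)
member 4 (2-3): L=2.8384, (cx,cy)=(0.2117,0.9773)
member 5 (2-4): L=1.4350, (cx,cy)=(1.0000,0.0000)
member 6 (3-4): L=2.8967, (cx,cy)=(0.2879,-0.9577)
member 7 (3-5): L=1.5869, (cx,cy)=(0.9553,0.2955)
member 8 (4-5): L=3.3139, (cx,cy)=(0.2058,0.9786)
solve A·x = −loads:
  F[0-1] = -516.1281 N (compression)
  F[0-2] = +101.9539 N (tension)
  F[1-2] = +558.2065 N (tension)
  F[1-3] = -262.9043 N (compression)
  F[2-3] = -286.9959 N (compression)
  F[2-4] = -23.3825 N (compression)
  F[3-4] = +136.5967 N (tension)
  F[3-5] = -377.0496 N (compression)
  F[4-5] = +77.4844 N (tension)
  Rx@0 = +17.8200 N
  Ry@0 = +502.0383 N
  Ry@4 = -206.6383 N

136.597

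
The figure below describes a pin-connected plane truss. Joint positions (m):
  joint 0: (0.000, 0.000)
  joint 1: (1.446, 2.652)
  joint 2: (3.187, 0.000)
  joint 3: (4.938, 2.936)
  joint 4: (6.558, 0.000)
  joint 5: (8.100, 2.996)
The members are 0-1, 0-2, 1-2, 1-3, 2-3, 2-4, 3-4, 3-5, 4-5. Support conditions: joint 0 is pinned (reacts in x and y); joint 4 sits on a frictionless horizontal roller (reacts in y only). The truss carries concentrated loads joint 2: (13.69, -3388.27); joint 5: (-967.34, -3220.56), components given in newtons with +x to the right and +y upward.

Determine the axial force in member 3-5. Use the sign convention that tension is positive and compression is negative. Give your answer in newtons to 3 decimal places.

697.171

N=6 nodes, M=9 members, R=3 reactions → 2N=12, M+R=12
member 0 (0-1): L=3.0206, (cx,cy)=(0.4787,0.8780)
member 1 (0-2): L=3.1870, (cx,cy)=(1.0000,0.0000)
member 2 (1-2): L=3.1724, (cx,cy)=(0.5488,-0.8360)
member 3 (1-3): L=3.5035, (cx,cy)=(0.9967,0.0811)
member 4 (2-3): L=3.4185, (cx,cy)=(0.5122,0.8589)
member 5 (2-4): L=3.3710, (cx,cy)=(1.0000,0.0000)
member 6 (3-4): L=3.3533, (cx,cy)=(0.4831,-0.8756)
member 7 (3-5): L=3.1626, (cx,cy)=(0.9998,0.0190)
member 8 (4-5): L=3.3695, (cx,cy)=(0.4576,0.8891)
solve A·x = −loads:
  F[0-1] = -1624.5802 N (compression)
  F[0-2] = -175.9424 N (compression)
  F[1-2] = +1547.9220 N (tension)
  F[1-3] = -1632.5707 N (compression)
  F[2-3] = +2438.4394 N (tension)
  F[2-4] = -589.1446 N (compression)
  F[3-4] = -2225.6700 N (compression)
  F[3-5] = +697.1710 N (tension)
  F[4-5] = -3636.9706 N (compression)
  Rx@0 = +953.6500 N
  Ry@0 = +1426.3351 N
  Ry@4 = +5182.4949 N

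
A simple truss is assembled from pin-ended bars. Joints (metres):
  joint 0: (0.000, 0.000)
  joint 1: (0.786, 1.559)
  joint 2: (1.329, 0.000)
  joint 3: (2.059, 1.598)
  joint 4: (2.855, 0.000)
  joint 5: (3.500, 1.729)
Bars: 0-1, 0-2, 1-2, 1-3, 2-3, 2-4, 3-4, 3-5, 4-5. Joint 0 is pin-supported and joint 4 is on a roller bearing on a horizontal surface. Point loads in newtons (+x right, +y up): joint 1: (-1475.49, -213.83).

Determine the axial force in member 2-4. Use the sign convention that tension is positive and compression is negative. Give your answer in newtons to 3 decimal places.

-372.016

N=6 nodes, M=9 members, R=3 reactions → 2N=12, M+R=12
member 0 (0-1): L=1.7459, (cx,cy)=(0.4502,0.8929)
member 1 (0-2): L=1.3290, (cx,cy)=(1.0000,0.0000)
member 2 (1-2): L=1.6509, (cx,cy)=(0.3289,-0.9444)
member 3 (1-3): L=1.2736, (cx,cy)=(0.9995,0.0306)
member 4 (2-3): L=1.7568, (cx,cy)=(0.4155,0.9096)
member 5 (2-4): L=1.5260, (cx,cy)=(1.0000,0.0000)
member 6 (3-4): L=1.7853, (cx,cy)=(0.4459,-0.8951)
member 7 (3-5): L=1.4469, (cx,cy)=(0.9959,0.0905)
member 8 (4-5): L=1.8454, (cx,cy)=(0.3495,0.9369)
solve A·x = −loads:
  F[0-1] = -1075.8551 N (compression)
  F[0-2] = -991.1513 N (compression)
  F[1-2] = +814.3059 N (tension)
  F[1-3] = +723.6492 N (tension)
  F[2-3] = -845.4361 N (compression)
  F[2-4] = -372.0162 N (compression)
  F[3-4] = +834.3626 N (tension)
  F[3-5] = -0.0000 N (compression)
  F[4-5] = +0.0000 N (tension)
  Rx@0 = +1475.4900 N
  Ry@0 = +960.6666 N
  Ry@4 = -746.8366 N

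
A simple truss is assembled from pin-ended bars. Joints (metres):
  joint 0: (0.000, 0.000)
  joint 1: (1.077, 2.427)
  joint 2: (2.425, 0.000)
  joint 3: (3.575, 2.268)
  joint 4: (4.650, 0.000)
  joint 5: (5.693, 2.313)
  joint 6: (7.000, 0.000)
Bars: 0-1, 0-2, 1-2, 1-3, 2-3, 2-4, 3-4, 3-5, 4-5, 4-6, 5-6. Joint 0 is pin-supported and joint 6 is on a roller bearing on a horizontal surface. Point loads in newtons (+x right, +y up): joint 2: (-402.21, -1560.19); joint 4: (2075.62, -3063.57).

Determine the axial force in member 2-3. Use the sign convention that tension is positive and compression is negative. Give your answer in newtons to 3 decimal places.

N=7 nodes, M=11 members, R=3 reactions → 2N=14, M+R=14
member 0 (0-1): L=2.6552, (cx,cy)=(0.4056,0.9140)
member 1 (0-2): L=2.4250, (cx,cy)=(1.0000,0.0000)
member 2 (1-2): L=2.7762, (cx,cy)=(0.4856,-0.8742)
member 3 (1-3): L=2.5031, (cx,cy)=(0.9980,-0.0635)
member 4 (2-3): L=2.5429, (cx,cy)=(0.4522,0.8919)
member 5 (2-4): L=2.2250, (cx,cy)=(1.0000,0.0000)
member 6 (3-4): L=2.5099, (cx,cy)=(0.4283,-0.9036)
member 7 (3-5): L=2.1185, (cx,cy)=(0.9998,0.0212)
member 8 (4-5): L=2.5373, (cx,cy)=(0.4111,0.9116)
member 9 (4-6): L=2.3500, (cx,cy)=(1.0000,0.0000)
member 10 (5-6): L=2.6567, (cx,cy)=(0.4920,-0.8706)
solve A·x = −loads:
  F[0-1] = -2240.7882 N (compression)
  F[0-2] = +2582.3056 N (tension)
  F[1-2] = +2497.3624 N (tension)
  F[1-3] = -2125.7861 N (compression)
  F[2-3] = -698.5396 N (compression)
  F[2-4] = +4513.0205 N (tension)
  F[3-4] = +477.9097 N (tension)
  F[3-5] = -2642.6898 N (compression)
  F[4-5] = +2886.9059 N (tension)
  F[4-6] = +1455.3754 N (tension)
  F[5-6] = -2958.3324 N (compression)
  Rx@0 = -1673.4100 N
  Ry@0 = +2048.1798 N
  Ry@6 = +2575.5802 N

-698.540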